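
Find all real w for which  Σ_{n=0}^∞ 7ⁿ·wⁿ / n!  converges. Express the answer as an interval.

By the ratio test, |a_{n+1}/a_n| = 7 · 1/(n+1) → 0.
The limit is 0, so the series converges for all w; R = ∞.

(−∞, ∞)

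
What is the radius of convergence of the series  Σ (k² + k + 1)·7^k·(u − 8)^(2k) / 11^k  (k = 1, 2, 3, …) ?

R = √77/7

Apply the ratio test: |a_{k+1}| / |a_k| = [((k+1)² + (k+1) + 1)/(k² + k + 1)] · 7/11, which tends to 7/11 as k → ∞.
Successive powers of (u − 8) differ by 2, so the series converges when |u − 8|² · 7/11 < 1, i.e. |u − 8| < √(11/7). So R = √77/7.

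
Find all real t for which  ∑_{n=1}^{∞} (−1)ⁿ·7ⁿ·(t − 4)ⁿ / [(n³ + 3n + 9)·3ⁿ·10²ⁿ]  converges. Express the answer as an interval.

[-272/7, 328/7]

Apply the ratio test: |a_{n+1}| / |a_n| = [(n³ + 3n + 9)/((n+1)³ + 3(n+1) + 9)] · 7/(3·100), which tends to 7/300 as n → ∞.
Hence the series converges for |t − 4| < 1/(7/300) = 300/7, so the radius of convergence is 300/7.
Endpoint t = 328/7: absolute convergence follows by limit comparison with Σ 1/n³.
When t = -272/7, the series is dominated by a constant times Σ 1/n³, which converges (p = 3 > 1).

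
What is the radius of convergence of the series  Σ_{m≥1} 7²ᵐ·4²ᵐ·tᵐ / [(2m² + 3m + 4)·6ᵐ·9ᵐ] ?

By the ratio test, |a_{m+1}/a_m| = [(2m² + 3m + 4)/(2(m+1)² + 3(m+1) + 4)] · 49·16/(6·9) → 392/27.
The series converges when 392/27 · |t| < 1, giving R = 27/392.

R = 27/392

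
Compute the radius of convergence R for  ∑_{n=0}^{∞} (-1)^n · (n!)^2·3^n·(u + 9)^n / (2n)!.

R = 4/3

Apply the ratio test: |a_{n+1}| / |a_n| = (n+1)²/[(2n+1)·(2n+2)] · 3, which tends to 3/4 as n → ∞.
Convergence for |u + 9| · 3/4 < 1, i.e. |u + 9| < 4/3. So R = 4/3.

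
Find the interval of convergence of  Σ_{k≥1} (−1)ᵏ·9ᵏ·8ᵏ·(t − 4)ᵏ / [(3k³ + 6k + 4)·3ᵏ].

[95/24, 97/24]

Apply the ratio test: |a_{k+1}| / |a_k| = [(3k³ + 6k + 4)/(3(k+1)³ + 6(k+1) + 4)] · 9·8/3, which tends to 24 as k → ∞.
The series converges when 24 · |t − 4| < 1, giving R = 1/24.
When t = 97/24, absolute convergence follows by limit comparison with Σ 1/k³.
Endpoint t = 95/24: the terms are on the order of 1/k³, so the series converges absolutely by comparison with the p-series (p = 3 > 1).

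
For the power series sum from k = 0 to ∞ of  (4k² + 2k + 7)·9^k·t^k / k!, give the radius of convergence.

By the ratio test, |a_{k+1}/a_k| = (4(k+1)² + 2(k+1) + 7)/(4k² + 2k + 7) · 9 · 1/(k+1) → 0.
The ratio tends to 0 regardless of t, hence R = ∞.

R = ∞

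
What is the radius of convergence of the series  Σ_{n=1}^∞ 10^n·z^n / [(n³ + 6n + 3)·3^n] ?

R = 3/10

Ratio test: |a_{n+1}/a_n| = [(n³ + 6n + 3)/((n+1)³ + 6(n+1) + 3)] · 10/3 → 10/3 as n → ∞.
Thus R = 1/(10/3) = 3/10.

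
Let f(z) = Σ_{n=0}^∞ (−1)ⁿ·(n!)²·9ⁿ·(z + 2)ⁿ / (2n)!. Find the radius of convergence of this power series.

By the ratio test, |a_{n+1}/a_n| = (n+1)²/[(2n+1)·(2n+2)] · 9 → 9/4.
Thus R = 1/(9/4) = 4/9.

R = 4/9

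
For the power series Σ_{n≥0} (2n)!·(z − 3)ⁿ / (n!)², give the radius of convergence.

R = 1/4

Apply the ratio test: |a_{n+1}| / |a_n| = (2n+1)·(2n+2)/(n+1)², which tends to 4 as n → ∞.
Hence the series converges for |z − 3| < 1/(4) = 1/4, so the radius of convergence is 1/4.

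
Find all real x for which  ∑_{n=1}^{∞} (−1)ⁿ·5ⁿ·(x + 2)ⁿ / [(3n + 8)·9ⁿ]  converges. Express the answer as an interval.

Ratio test: |a_{n+1}/a_n| = [(3n + 8)/(3(n+1) + 8)] · 5/9 → 5/9 as n → ∞.
Hence the series converges for |x + 2| < 1/(5/9) = 9/5, so the radius of convergence is 9/5.
Endpoint x = -1/5: convergence follows from the alternating series test (terms decrease monotonically to 0).
At x = -19/5: the terms are asymptotic to a nonzero constant times 1/n, so the series diverges by limit comparison with Σ 1/n.

(-19/5, -1/5]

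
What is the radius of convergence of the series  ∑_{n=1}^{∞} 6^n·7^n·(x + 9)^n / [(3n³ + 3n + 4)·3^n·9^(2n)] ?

R = 81/14

By the ratio test, |a_{n+1}/a_n| = [(3n³ + 3n + 4)/(3(n+1)³ + 3(n+1) + 4)] · 6·7/(3·81) → 14/81.
Hence the series converges for |x + 9| < 1/(14/81) = 81/14, so the radius of convergence is 81/14.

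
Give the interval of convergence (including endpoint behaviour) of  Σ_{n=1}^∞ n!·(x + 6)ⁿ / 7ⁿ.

{-6}

Apply the ratio test: |a_{n+1}| / |a_n| = (n+1) · 1/7, which tends to ∞ as n → ∞.
Since the ratio → ∞, the series diverges for every x ≠ -6, and R = 0.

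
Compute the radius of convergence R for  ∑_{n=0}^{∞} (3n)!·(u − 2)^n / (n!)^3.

R = 1/27

By the ratio test, |a_{n+1}/a_n| = (3n+1)·(3n+2)·(3n+3)/(n+1)³ → 27.
Hence the series converges for |u − 2| < 1/(27) = 1/27, so the radius of convergence is 1/27.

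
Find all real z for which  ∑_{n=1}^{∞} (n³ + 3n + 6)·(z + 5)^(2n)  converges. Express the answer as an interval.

Ratio test: |a_{n+1}/a_n| = ((n+1)³ + 3(n+1) + 6)/(n³ + 3n + 6) → 1 as n → ∞.
Writing y = (z + 5)², the series in y has radius 1, so |z + 5| < √(1) = 1 and R = 1.
Check z = -4: the terms have absolute value of order n³, which does not tend to 0, so the series diverges by the divergence test.
Check z = -6: the n-th term does not approach 0; divergence by the term test.

(-6, -4)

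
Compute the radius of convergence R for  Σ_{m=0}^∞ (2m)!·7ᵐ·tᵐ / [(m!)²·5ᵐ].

R = 5/28

The ratio of consecutive coefficients is (2m+1)·(2m+2)/(m+1)² · 7/5 → 28/5.
Hence the series converges for |t| < 1/(28/5) = 5/28, so the radius of convergence is 5/28.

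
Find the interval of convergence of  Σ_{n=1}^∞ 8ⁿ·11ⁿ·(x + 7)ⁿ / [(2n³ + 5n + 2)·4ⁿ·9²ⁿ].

[-235/22, -73/22]

The ratio of consecutive coefficients is [(2n³ + 5n + 2)/(2(n+1)³ + 5(n+1) + 2)] · 8·11/(4·81) → 22/81.
Convergence for |x + 7| · 22/81 < 1, i.e. |x + 7| < 81/22. So R = 81/22.
Check x = -73/22: the terms are on the order of 1/n³, so the series converges absolutely by comparison with the p-series (p = 3 > 1).
Check x = -235/22: the terms are on the order of 1/n³, so the series converges absolutely by comparison with the p-series (p = 3 > 1).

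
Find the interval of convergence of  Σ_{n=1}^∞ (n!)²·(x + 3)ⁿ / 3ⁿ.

{-3}

The ratio of consecutive coefficients is (n+1)² · 1/3 → ∞.
The ratio grows without bound, so the series diverges whenever (x + 3) ≠ 0; it converges only at x = -3. R = 0.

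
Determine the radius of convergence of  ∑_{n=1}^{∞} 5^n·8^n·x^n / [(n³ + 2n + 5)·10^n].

R = 1/4

Ratio test: |a_{n+1}/a_n| = [(n³ + 2n + 5)/((n+1)³ + 2(n+1) + 5)] · 5·8/10 → 4 as n → ∞.
Hence the series converges for |x| < 1/(4) = 1/4, so the radius of convergence is 1/4.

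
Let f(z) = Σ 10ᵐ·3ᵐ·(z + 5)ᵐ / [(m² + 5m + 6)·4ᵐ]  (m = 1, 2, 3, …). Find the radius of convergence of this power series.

Ratio test: |a_{m+1}/a_m| = [(m² + 5m + 6)/((m+1)² + 5(m+1) + 6)] · 10·3/4 → 15/2 as m → ∞.
The series converges when 15/2 · |z + 5| < 1, giving R = 2/15.

R = 2/15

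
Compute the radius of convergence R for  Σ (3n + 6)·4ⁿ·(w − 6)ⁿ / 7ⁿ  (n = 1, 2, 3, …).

By the ratio test, |a_{n+1}/a_n| = [(3(n+1) + 6)/(3n + 6)] · 4/7 → 4/7.
Convergence for |w − 6| · 4/7 < 1, i.e. |w − 6| < 7/4. So R = 7/4.

R = 7/4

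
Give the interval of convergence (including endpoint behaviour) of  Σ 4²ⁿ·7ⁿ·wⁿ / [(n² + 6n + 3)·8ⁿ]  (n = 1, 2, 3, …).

Apply the ratio test: |a_{n+1}| / |a_n| = [(n² + 6n + 3)/((n+1)² + 6(n+1) + 3)] · 16·7/8, which tends to 14 as n → ∞.
Thus R = 1/(14) = 1/14.
At w = 1/14: the series is dominated by a constant times Σ 1/n², which converges (p = 2 > 1).
When w = -1/14, absolute convergence follows by limit comparison with Σ 1/n².

[-1/14, 1/14]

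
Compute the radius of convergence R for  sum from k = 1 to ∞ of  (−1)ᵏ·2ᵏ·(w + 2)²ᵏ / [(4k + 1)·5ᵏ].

Apply the ratio test: |a_{k+1}| / |a_k| = [(4k + 1)/(4(k+1) + 1)] · 2/5, which tends to 2/5 as k → ∞.
Successive powers of (w + 2) differ by 2, so the series converges when |w + 2|² · 2/5 < 1, i.e. |w + 2| < √(5/2). So R = √10/2.

R = √10/2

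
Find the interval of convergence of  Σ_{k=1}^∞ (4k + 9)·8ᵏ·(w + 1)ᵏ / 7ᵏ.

(-15/8, -1/8)

The ratio of consecutive coefficients is [(4(k+1) + 9)/(4k + 9)] · 8/7 → 8/7.
The series converges when 8/7 · |w + 1| < 1, giving R = 7/8.
When w = -1/8, the terms do not tend to 0, so the series diverges.
Endpoint w = -15/8: the terms do not tend to 0, so the series diverges.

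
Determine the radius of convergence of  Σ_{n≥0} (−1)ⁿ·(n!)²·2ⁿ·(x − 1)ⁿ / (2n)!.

R = 2

The ratio of consecutive coefficients is (n+1)²/[(2n+1)·(2n+2)] · 2 → 1/2.
The series converges when 1/2 · |x − 1| < 1, giving R = 2.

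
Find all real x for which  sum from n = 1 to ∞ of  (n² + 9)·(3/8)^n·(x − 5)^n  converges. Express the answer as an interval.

Apply the ratio test: |a_{n+1}| / |a_n| = [((n+1)² + 9)/(n² + 9)] · 3/8, which tends to 3/8 as n → ∞.
The series converges when 3/8 · |x − 5| < 1, giving R = 8/3.
When x = 23/3, the terms do not tend to 0, so the series diverges.
At x = 7/3: the terms do not tend to 0, so the series diverges.

(7/3, 23/3)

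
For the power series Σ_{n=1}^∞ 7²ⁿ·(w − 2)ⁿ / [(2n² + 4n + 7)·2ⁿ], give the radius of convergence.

By the ratio test, |a_{n+1}/a_n| = [(2n² + 4n + 7)/(2(n+1)² + 4(n+1) + 7)] · 49/2 → 49/2.
Thus R = 1/(49/2) = 2/49.

R = 2/49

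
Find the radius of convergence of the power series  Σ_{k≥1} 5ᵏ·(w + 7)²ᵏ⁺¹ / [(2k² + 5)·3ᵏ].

R = √15/5

By the ratio test, |a_{k+1}/a_k| = [(2k² + 5)/(2(k+1)² + 5)] · 5/3 → 5/3.
Since the exponent of (w + 7) increases by 2 each term, convergence requires |w + 7|² < 3/5, hence R = √15/5.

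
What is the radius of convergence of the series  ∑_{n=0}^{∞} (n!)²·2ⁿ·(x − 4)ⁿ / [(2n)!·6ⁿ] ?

R = 12

The ratio of consecutive coefficients is (n+1)²/[(2n+1)·(2n+2)] · 2/6 → 1/12.
The series converges when 1/12 · |x − 4| < 1, giving R = 12.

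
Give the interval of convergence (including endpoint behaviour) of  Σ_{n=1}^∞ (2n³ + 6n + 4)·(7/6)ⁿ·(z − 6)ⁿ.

(36/7, 48/7)

By the ratio test, |a_{n+1}/a_n| = [(2(n+1)³ + 6(n+1) + 4)/(2n³ + 6n + 4)] · 7/6 → 7/6.
Hence the series converges for |z − 6| < 1/(7/6) = 6/7, so the radius of convergence is 6/7.
Check z = 48/7: the terms have absolute value of order n³, which does not tend to 0, so the series diverges by the divergence test.
Endpoint z = 36/7: the terms have absolute value of order n³, which does not tend to 0, so the series diverges by the divergence test.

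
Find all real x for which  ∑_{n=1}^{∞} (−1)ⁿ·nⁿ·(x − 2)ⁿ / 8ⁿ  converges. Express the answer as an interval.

{2}

Root test: |a_n|^(1/n) = n/8 → ∞.
The root grows without bound, so R = 0 (convergence only at x = 2).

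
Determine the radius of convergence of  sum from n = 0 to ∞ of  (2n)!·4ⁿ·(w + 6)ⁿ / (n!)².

R = 1/16

Apply the ratio test: |a_{n+1}| / |a_n| = (2n+1)·(2n+2)/(n+1)² · 4, which tends to 16 as n → ∞.
The series converges when 16 · |w + 6| < 1, giving R = 1/16.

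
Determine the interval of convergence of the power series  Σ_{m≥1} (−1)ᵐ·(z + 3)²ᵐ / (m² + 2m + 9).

[-4, -2]

Ratio test: |a_{m+1}/a_m| = (m² + 2m + 9)/((m+1)² + 2(m+1) + 9) → 1 as m → ∞.
Successive powers of (z + 3) differ by 2, so the series converges when |z + 3|² · 1 < 1, i.e. |z + 3| < √(1) = 1. So R = 1.
Endpoint z = -2: the series is dominated by a constant times Σ 1/m², which converges (p = 2 > 1).
When z = -4, the series is dominated by a constant times Σ 1/m², which converges (p = 2 > 1).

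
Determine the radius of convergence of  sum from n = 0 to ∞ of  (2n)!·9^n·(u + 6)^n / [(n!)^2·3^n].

R = 1/12

Ratio test: |a_{n+1}/a_n| = (2n+1)·(2n+2)/(n+1)² · 9/3 → 12 as n → ∞.
Hence the series converges for |u + 6| < 1/(12) = 1/12, so the radius of convergence is 1/12.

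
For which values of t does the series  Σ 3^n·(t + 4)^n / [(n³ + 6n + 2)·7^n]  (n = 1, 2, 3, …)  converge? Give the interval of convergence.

[-19/3, -5/3]

Apply the ratio test: |a_{n+1}| / |a_n| = [(n³ + 6n + 2)/((n+1)³ + 6(n+1) + 2)] · 3/7, which tends to 3/7 as n → ∞.
Hence the series converges for |t + 4| < 1/(3/7) = 7/3, so the radius of convergence is 7/3.
When t = -5/3, the terms are on the order of 1/n³, so the series converges absolutely by comparison with the p-series (p = 3 > 1).
Check t = -19/3: absolute convergence follows by limit comparison with Σ 1/n³.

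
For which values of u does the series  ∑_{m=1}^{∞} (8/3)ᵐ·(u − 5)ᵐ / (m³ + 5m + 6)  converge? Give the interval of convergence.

[37/8, 43/8]

The ratio of consecutive coefficients is [(m³ + 5m + 6)/((m+1)³ + 5(m+1) + 6)] · 8/3 → 8/3.
Convergence for |u − 5| · 8/3 < 1, i.e. |u − 5| < 3/8. So R = 3/8.
When u = 43/8, absolute convergence follows by limit comparison with Σ 1/m³.
At u = 37/8: the terms are on the order of 1/m³, so the series converges absolutely by comparison with the p-series (p = 3 > 1).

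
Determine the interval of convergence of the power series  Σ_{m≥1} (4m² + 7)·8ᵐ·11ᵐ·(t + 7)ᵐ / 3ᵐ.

(-619/88, -613/88)

By the ratio test, |a_{m+1}/a_m| = [(4(m+1)² + 7)/(4m² + 7)] · 8·11/3 → 88/3.
Thus R = 1/(88/3) = 3/88.
Endpoint t = -613/88: the terms have absolute value of order m², which does not tend to 0, so the series diverges by the divergence test.
When t = -619/88, the m-th term does not approach 0; divergence by the term test.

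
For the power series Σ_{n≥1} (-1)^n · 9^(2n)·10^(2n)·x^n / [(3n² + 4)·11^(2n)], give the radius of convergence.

R = 121/8100

Apply the ratio test: |a_{n+1}| / |a_n| = [(3n² + 4)/(3(n+1)² + 4)] · 81·100/121, which tends to 8100/121 as n → ∞.
Thus R = 1/(8100/121) = 121/8100.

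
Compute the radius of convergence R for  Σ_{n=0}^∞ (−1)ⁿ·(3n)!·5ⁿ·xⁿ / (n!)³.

R = 1/135

Apply the ratio test: |a_{n+1}| / |a_n| = (3n+1)·(3n+2)·(3n+3)/(n+1)³ · 5, which tends to 135 as n → ∞.
Hence the series converges for |x| < 1/(135) = 1/135, so the radius of convergence is 1/135.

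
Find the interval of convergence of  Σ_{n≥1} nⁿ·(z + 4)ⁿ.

{-4}

Applying the root test, |a_n|^(1/n) = n → ∞.
The root grows without bound, so R = 0 (convergence only at z = -4).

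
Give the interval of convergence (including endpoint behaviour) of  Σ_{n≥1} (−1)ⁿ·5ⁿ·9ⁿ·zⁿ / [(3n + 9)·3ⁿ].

(-1/15, 1/15]

By the ratio test, |a_{n+1}/a_n| = [(3n + 9)/(3(n+1) + 9)] · 5·9/3 → 15.
The series converges when 15 · |z| < 1, giving R = 1/15.
Endpoint z = 1/15: the terms alternate in sign and decrease monotonically to 0 in absolute value (size ~ c/n), so the alternating series test gives convergence.
Endpoint z = -1/15: the terms behave like c/n; limit comparison with the harmonic series gives divergence.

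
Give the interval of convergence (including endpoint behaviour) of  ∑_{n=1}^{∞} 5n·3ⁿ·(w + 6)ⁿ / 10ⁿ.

Apply the ratio test: |a_{n+1}| / |a_n| = [5(n+1)/5n] · 3/10, which tends to 3/10 as n → ∞.
The series converges when 3/10 · |w + 6| < 1, giving R = 10/3.
At w = -8/3: the terms do not tend to 0, so the series diverges.
When w = -28/3, the terms do not tend to 0, so the series diverges.

(-28/3, -8/3)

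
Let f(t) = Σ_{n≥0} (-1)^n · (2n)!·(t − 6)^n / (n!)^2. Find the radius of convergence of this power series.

The ratio of consecutive coefficients is (2n+1)·(2n+2)/(n+1)² → 4.
Thus R = 1/(4) = 1/4.

R = 1/4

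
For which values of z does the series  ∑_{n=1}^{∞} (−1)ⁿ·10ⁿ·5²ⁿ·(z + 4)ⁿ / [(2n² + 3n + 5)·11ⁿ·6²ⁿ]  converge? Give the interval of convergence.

Ratio test: |a_{n+1}/a_n| = [(2n² + 3n + 5)/(2(n+1)² + 3(n+1) + 5)] · 10·25/(11·36) → 125/198 as n → ∞.
Convergence for |z + 4| · 125/198 < 1, i.e. |z + 4| < 198/125. So R = 198/125.
Check z = -302/125: absolute convergence follows by limit comparison with Σ 1/n².
Check z = -698/125: the series is dominated by a constant times Σ 1/n², which converges (p = 2 > 1).

[-698/125, -302/125]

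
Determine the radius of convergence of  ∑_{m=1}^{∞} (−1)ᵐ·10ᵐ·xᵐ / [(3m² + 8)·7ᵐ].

By the ratio test, |a_{m+1}/a_m| = [(3m² + 8)/(3(m+1)² + 8)] · 10/7 → 10/7.
Hence the series converges for |x| < 1/(10/7) = 7/10, so the radius of convergence is 7/10.

R = 7/10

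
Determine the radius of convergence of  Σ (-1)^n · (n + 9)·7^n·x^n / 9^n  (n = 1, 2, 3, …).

R = 9/7

By the ratio test, |a_{n+1}/a_n| = [((n+1) + 9)/(n + 9)] · 7/9 → 7/9.
Hence the series converges for |x| < 1/(7/9) = 9/7, so the radius of convergence is 9/7.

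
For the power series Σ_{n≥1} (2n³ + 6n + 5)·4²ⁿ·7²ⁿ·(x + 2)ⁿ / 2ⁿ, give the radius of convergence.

R = 1/392

Apply the ratio test: |a_{n+1}| / |a_n| = [(2(n+1)³ + 6(n+1) + 5)/(2n³ + 6n + 5)] · 16·49/2, which tends to 392 as n → ∞.
Convergence for |x + 2| · 392 < 1, i.e. |x + 2| < 1/392. So R = 1/392.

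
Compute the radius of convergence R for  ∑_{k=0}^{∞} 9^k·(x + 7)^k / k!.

R = ∞

The ratio of consecutive coefficients is 9 · 1/(k+1) → 0.
Since the limit is 0 < 1 for every x, the series converges on all of ℝ and R = ∞.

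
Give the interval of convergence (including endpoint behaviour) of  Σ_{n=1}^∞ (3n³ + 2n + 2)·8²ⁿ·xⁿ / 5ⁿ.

Ratio test: |a_{n+1}/a_n| = [(3(n+1)³ + 2(n+1) + 2)/(3n³ + 2n + 2)] · 64/5 → 64/5 as n → ∞.
Thus R = 1/(64/5) = 5/64.
When x = 5/64, the terms have absolute value of order n³, which does not tend to 0, so the series diverges by the divergence test.
Endpoint x = -5/64: the n-th term does not approach 0; divergence by the term test.

(-5/64, 5/64)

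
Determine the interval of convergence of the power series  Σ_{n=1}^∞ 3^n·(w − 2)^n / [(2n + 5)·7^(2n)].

Ratio test: |a_{n+1}/a_n| = [(2n + 5)/(2(n+1) + 5)] · 3/49 → 3/49 as n → ∞.
Convergence for |w − 2| · 3/49 < 1, i.e. |w − 2| < 49/3. So R = 49/3.
When w = 55/3, comparison with the harmonic series Σ 1/n shows the series diverges.
Check w = -43/3: an alternating series whose terms decrease to 0 in absolute value, so it converges by the Leibniz criterion.

[-43/3, 55/3)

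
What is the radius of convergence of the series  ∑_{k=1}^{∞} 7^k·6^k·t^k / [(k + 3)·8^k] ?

R = 4/21

By the ratio test, |a_{k+1}/a_k| = [(k + 3)/((k+1) + 3)] · 7·6/8 → 21/4.
The series converges when 21/4 · |t| < 1, giving R = 4/21.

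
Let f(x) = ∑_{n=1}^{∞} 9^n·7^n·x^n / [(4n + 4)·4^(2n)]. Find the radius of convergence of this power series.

Apply the ratio test: |a_{n+1}| / |a_n| = [(4n + 4)/(4(n+1) + 4)] · 9·7/16, which tends to 63/16 as n → ∞.
The series converges when 63/16 · |x| < 1, giving R = 16/63.

R = 16/63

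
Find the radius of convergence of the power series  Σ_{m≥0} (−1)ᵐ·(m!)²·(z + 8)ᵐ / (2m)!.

R = 4

Ratio test: |a_{m+1}/a_m| = (m+1)²/[(2m+1)·(2m+2)] → 1/4 as m → ∞.
Convergence for |z + 8| · 1/4 < 1, i.e. |z + 8| < 4. So R = 4.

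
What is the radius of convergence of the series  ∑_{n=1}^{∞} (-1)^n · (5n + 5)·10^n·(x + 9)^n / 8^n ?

R = 4/5

Apply the ratio test: |a_{n+1}| / |a_n| = [(5(n+1) + 5)/(5n + 5)] · 10/8, which tends to 5/4 as n → ∞.
Convergence for |x + 9| · 5/4 < 1, i.e. |x + 9| < 4/5. So R = 4/5.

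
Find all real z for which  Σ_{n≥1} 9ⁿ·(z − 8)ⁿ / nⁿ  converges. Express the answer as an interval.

(−∞, ∞)

Applying the root test, |a_n|^(1/n) = 9/n → 0.
The limit is 0 for every z, so R = ∞.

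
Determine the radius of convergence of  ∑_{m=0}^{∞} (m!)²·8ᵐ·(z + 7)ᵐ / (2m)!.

Ratio test: |a_{m+1}/a_m| = (m+1)²/[(2m+1)·(2m+2)] · 8 → 2 as m → ∞.
Thus R = 1/(2) = 1/2.

R = 1/2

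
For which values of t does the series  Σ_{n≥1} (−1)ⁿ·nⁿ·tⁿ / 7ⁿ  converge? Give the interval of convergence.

Applying the root test, |a_n|^(1/n) = n/7 → ∞.
The root grows without bound, so R = 0 (convergence only at t = 0).

{0}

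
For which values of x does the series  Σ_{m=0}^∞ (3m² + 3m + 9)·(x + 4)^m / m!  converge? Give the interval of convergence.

(−∞, ∞)

By the ratio test, |a_{m+1}/a_m| = (3(m+1)² + 3(m+1) + 9)/(3m² + 3m + 9) · 1/(m+1) → 0.
The ratio tends to 0 regardless of x, hence R = ∞.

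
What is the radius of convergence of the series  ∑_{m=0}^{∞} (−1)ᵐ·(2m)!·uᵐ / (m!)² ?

Apply the ratio test: |a_{m+1}| / |a_m| = (2m+1)·(2m+2)/(m+1)², which tends to 4 as m → ∞.
Hence the series converges for |u| < 1/(4) = 1/4, so the radius of convergence is 1/4.

R = 1/4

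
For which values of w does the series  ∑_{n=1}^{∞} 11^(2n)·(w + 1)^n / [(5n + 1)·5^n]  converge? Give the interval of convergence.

By the ratio test, |a_{n+1}/a_n| = [(5n + 1)/(5(n+1) + 1)] · 121/5 → 121/5.
Thus R = 1/(121/5) = 5/121.
At w = -116/121: the terms behave like c/n; limit comparison with the harmonic series gives divergence.
Check w = -126/121: the terms alternate in sign and decrease monotonically to 0 in absolute value (size ~ c/n), so the alternating series test gives convergence.

[-126/121, -116/121)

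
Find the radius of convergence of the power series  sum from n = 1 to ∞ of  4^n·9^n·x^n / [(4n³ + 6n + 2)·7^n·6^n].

R = 7/6

The ratio of consecutive coefficients is [(4n³ + 6n + 2)/(4(n+1)³ + 6(n+1) + 2)] · 4·9/(7·6) → 6/7.
Thus R = 1/(6/7) = 7/6.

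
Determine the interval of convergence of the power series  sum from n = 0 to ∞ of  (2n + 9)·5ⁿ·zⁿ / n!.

By the ratio test, |a_{n+1}/a_n| = (2(n+1) + 9)/(2n + 9) · 5 · 1/(n+1) → 0.
The ratio tends to 0 regardless of z, hence R = ∞.

(−∞, ∞)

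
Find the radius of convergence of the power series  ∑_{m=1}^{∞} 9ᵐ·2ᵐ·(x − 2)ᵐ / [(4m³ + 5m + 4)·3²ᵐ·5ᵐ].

R = 5/2

By the ratio test, |a_{m+1}/a_m| = [(4m³ + 5m + 4)/(4(m+1)³ + 5(m+1) + 4)] · 9·2/(9·5) → 2/5.
The series converges when 2/5 · |x − 2| < 1, giving R = 5/2.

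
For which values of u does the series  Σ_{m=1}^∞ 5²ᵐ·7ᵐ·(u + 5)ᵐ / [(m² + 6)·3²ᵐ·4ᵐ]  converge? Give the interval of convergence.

[-911/175, -839/175]

Apply the ratio test: |a_{m+1}| / |a_m| = [(m² + 6)/((m+1)² + 6)] · 25·7/(9·4), which tends to 175/36 as m → ∞.
Convergence for |u + 5| · 175/36 < 1, i.e. |u + 5| < 36/175. So R = 36/175.
Check u = -839/175: the series is dominated by a constant times Σ 1/m², which converges (p = 2 > 1).
When u = -911/175, absolute convergence follows by limit comparison with Σ 1/m².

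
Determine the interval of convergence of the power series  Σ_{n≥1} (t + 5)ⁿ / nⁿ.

(−∞, ∞)

Root test: |a_n|^(1/n) = 1/n → 0.
Since the n-th root of |a_n| tends to 0, the series converges for all real t; R = ∞.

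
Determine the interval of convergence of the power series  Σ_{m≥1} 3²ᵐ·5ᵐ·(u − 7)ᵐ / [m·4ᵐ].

[311/45, 319/45)

By the ratio test, |a_{m+1}/a_m| = [m/(m+1)] · 9·5/4 → 45/4.
The series converges when 45/4 · |u − 7| < 1, giving R = 4/45.
Endpoint u = 319/45: the terms behave like c/m; limit comparison with the harmonic series gives divergence.
Endpoint u = 311/45: the terms alternate in sign and decrease monotonically to 0 in absolute value (size ~ c/m), so the alternating series test gives convergence.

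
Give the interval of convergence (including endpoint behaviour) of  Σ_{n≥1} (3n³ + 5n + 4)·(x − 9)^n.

(8, 10)

The ratio of consecutive coefficients is (3(n+1)³ + 5(n+1) + 4)/(3n³ + 5n + 4) → 1.
So the series converges when |x − 9| < 1 and diverges when |x − 9| > 1; R = 1.
At x = 10: the terms have absolute value of order n³, which does not tend to 0, so the series diverges by the divergence test.
When x = 8, the terms have absolute value of order n³, which does not tend to 0, so the series diverges by the divergence test.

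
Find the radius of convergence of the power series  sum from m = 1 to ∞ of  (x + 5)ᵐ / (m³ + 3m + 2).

R = 1

By the ratio test, |a_{m+1}/a_m| = (m³ + 3m + 2)/((m+1)³ + 3(m+1) + 2) → 1.
So the series converges when |x + 5| < 1 and diverges when |x + 5| > 1; R = 1.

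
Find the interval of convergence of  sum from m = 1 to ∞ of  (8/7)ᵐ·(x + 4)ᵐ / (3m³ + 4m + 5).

By the ratio test, |a_{m+1}/a_m| = [(3m³ + 4m + 5)/(3(m+1)³ + 4(m+1) + 5)] · 8/7 → 8/7.
Thus R = 1/(8/7) = 7/8.
When x = -25/8, the series is dominated by a constant times Σ 1/m³, which converges (p = 3 > 1).
Endpoint x = -39/8: absolute convergence follows by limit comparison with Σ 1/m³.

[-39/8, -25/8]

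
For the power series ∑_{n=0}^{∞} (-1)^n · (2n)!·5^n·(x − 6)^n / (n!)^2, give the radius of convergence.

By the ratio test, |a_{n+1}/a_n| = (2n+1)·(2n+2)/(n+1)² · 5 → 20.
The series converges when 20 · |x − 6| < 1, giving R = 1/20.

R = 1/20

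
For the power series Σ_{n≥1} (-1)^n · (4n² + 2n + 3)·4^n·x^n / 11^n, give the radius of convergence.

R = 11/4

Ratio test: |a_{n+1}/a_n| = [(4(n+1)² + 2(n+1) + 3)/(4n² + 2n + 3)] · 4/11 → 4/11 as n → ∞.
Thus R = 1/(4/11) = 11/4.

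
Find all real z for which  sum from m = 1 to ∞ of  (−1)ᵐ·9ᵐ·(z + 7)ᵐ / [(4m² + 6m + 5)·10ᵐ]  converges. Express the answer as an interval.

Apply the ratio test: |a_{m+1}| / |a_m| = [(4m² + 6m + 5)/(4(m+1)² + 6(m+1) + 5)] · 9/10, which tends to 9/10 as m → ∞.
Thus R = 1/(9/10) = 10/9.
When z = -53/9, the terms are on the order of 1/m², so the series converges absolutely by comparison with the p-series (p = 2 > 1).
At z = -73/9: absolute convergence follows by limit comparison with Σ 1/m².

[-73/9, -53/9]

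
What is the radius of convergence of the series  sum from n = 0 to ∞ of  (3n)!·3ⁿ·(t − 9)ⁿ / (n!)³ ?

Apply the ratio test: |a_{n+1}| / |a_n| = (3n+1)·(3n+2)·(3n+3)/(n+1)³ · 3, which tends to 81 as n → ∞.
Convergence for |t − 9| · 81 < 1, i.e. |t − 9| < 1/81. So R = 1/81.

R = 1/81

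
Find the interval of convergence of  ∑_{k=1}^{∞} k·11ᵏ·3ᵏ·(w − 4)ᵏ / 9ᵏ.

(41/11, 47/11)

The ratio of consecutive coefficients is [(k+1)/k] · 11·3/9 → 11/3.
Hence the series converges for |w − 4| < 1/(11/3) = 3/11, so the radius of convergence is 3/11.
Check w = 47/11: the terms have absolute value of order k, which does not tend to 0, so the series diverges by the divergence test.
Check w = 41/11: the terms do not tend to 0, so the series diverges.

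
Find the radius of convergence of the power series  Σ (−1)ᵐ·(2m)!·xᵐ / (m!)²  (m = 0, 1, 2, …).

R = 1/4

The ratio of consecutive coefficients is (2m+1)·(2m+2)/(m+1)² → 4.
Convergence for |x| · 4 < 1, i.e. |x| < 1/4. So R = 1/4.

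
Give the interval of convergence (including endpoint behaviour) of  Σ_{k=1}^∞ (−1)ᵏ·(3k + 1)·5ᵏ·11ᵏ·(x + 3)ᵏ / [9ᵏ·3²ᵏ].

(-246/55, -84/55)

The ratio of consecutive coefficients is [(3(k+1) + 1)/(3k + 1)] · 5·11/(9·9) → 55/81.
Hence the series converges for |x + 3| < 1/(55/81) = 81/55, so the radius of convergence is 81/55.
Check x = -84/55: the terms have absolute value of order k, which does not tend to 0, so the series diverges by the divergence test.
Check x = -246/55: the k-th term does not approach 0; divergence by the term test.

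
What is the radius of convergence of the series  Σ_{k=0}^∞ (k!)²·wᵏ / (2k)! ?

By the ratio test, |a_{k+1}/a_k| = (k+1)²/[(2k+1)·(2k+2)] → 1/4.
Hence the series converges for |w| < 1/(1/4) = 4, so the radius of convergence is 4.

R = 4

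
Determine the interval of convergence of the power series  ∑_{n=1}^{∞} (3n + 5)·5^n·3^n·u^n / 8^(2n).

Ratio test: |a_{n+1}/a_n| = [(3(n+1) + 5)/(3n + 5)] · 5·3/64 → 15/64 as n → ∞.
Thus R = 1/(15/64) = 64/15.
At u = 64/15: the terms do not tend to 0, so the series diverges.
Check u = -64/15: the terms have absolute value of order n, which does not tend to 0, so the series diverges by the divergence test.

(-64/15, 64/15)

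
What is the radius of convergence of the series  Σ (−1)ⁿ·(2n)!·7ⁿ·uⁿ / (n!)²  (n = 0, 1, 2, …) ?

R = 1/28

Apply the ratio test: |a_{n+1}| / |a_n| = (2n+1)·(2n+2)/(n+1)² · 7, which tends to 28 as n → ∞.
The series converges when 28 · |u| < 1, giving R = 1/28.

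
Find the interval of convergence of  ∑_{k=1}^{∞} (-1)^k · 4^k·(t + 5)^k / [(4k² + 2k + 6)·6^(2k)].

[-14, 4]

By the ratio test, |a_{k+1}/a_k| = [(4k² + 2k + 6)/(4(k+1)² + 2(k+1) + 6)] · 4/36 → 1/9.
Hence the series converges for |t + 5| < 1/(1/9) = 9, so the radius of convergence is 9.
At t = 4: the series is dominated by a constant times Σ 1/k², which converges (p = 2 > 1).
Check t = -14: absolute convergence follows by limit comparison with Σ 1/k².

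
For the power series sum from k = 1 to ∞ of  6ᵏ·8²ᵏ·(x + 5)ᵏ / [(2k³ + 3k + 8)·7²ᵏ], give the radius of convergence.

By the ratio test, |a_{k+1}/a_k| = [(2k³ + 3k + 8)/(2(k+1)³ + 3(k+1) + 8)] · 6·64/49 → 384/49.
Thus R = 1/(384/49) = 49/384.

R = 49/384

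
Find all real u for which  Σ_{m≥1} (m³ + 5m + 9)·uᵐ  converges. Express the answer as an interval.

(-1, 1)

Ratio test: |a_{m+1}/a_m| = ((m+1)³ + 5(m+1) + 9)/(m³ + 5m + 9) → 1 as m → ∞.
Hence R = 1.
When u = 1, the terms have absolute value of order m³, which does not tend to 0, so the series diverges by the divergence test.
When u = -1, the terms do not tend to 0, so the series diverges.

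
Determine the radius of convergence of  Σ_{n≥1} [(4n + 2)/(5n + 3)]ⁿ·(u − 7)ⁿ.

Root test: |a_n|^(1/n) = (4n + 2)/(5n + 3) → 4/5.
The series converges when 4/5 · |u − 7| < 1, giving R = 5/4.

R = 5/4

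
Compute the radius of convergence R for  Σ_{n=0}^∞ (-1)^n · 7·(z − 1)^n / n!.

R = ∞

Apply the ratio test: |a_{n+1}| / |a_n| = 7/7 · 1/(n+1), which tends to 0 as n → ∞.
The ratio tends to 0 regardless of z, hence R = ∞.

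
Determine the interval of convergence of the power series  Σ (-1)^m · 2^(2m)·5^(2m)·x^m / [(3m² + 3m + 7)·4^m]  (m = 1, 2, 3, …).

Ratio test: |a_{m+1}/a_m| = [(3m² + 3m + 7)/(3(m+1)² + 3(m+1) + 7)] · 4·25/4 → 25 as m → ∞.
Hence the series converges for |x| < 1/(25) = 1/25, so the radius of convergence is 1/25.
When x = 1/25, absolute convergence follows by limit comparison with Σ 1/m².
Check x = -1/25: absolute convergence follows by limit comparison with Σ 1/m².

[-1/25, 1/25]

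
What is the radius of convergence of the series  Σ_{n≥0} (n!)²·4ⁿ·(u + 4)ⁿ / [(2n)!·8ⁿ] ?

R = 8

The ratio of consecutive coefficients is (n+1)²/[(2n+1)·(2n+2)] · 4/8 → 1/8.
Hence the series converges for |u + 4| < 1/(1/8) = 8, so the radius of convergence is 8.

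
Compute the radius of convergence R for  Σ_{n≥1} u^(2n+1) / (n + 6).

R = 1

Apply the ratio test: |a_{n+1}| / |a_n| = (n + 6)/((n+1) + 6), which tends to 1 as n → ∞.
Successive powers of u differ by 2, so the series converges when |u|² · 1 < 1, i.e. |u| < √(1) = 1. So R = 1.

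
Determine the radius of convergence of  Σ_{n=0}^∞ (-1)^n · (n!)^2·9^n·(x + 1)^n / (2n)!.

Apply the ratio test: |a_{n+1}| / |a_n| = (n+1)²/[(2n+1)·(2n+2)] · 9, which tends to 9/4 as n → ∞.
Hence the series converges for |x + 1| < 1/(9/4) = 4/9, so the radius of convergence is 4/9.

R = 4/9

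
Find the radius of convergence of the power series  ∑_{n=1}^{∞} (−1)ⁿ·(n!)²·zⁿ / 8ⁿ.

R = 0

The ratio of consecutive coefficients is (n+1)² · 1/8 → ∞.
The terms grow without bound for any z ≠ 0, so R = 0 (convergence only at z = 0).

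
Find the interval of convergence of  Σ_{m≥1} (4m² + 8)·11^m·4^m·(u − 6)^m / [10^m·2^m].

(61/11, 71/11)

Ratio test: |a_{m+1}/a_m| = [(4(m+1)² + 8)/(4m² + 8)] · 11·4/(10·2) → 11/5 as m → ∞.
Thus R = 1/(11/5) = 5/11.
Endpoint u = 71/11: the terms have absolute value of order m², which does not tend to 0, so the series diverges by the divergence test.
Check u = 61/11: the terms do not tend to 0, so the series diverges.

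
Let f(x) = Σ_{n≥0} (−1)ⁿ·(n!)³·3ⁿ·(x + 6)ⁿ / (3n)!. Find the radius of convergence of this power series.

The ratio of consecutive coefficients is (n+1)³/[(3n+1)·(3n+2)·(3n+3)] · 3 → 1/9.
Thus R = 1/(1/9) = 9.

R = 9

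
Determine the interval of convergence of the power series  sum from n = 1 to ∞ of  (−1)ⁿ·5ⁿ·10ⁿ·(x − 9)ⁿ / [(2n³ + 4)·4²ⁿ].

[217/25, 233/25]

Apply the ratio test: |a_{n+1}| / |a_n| = [(2n³ + 4)/(2(n+1)³ + 4)] · 5·10/16, which tends to 25/8 as n → ∞.
Thus R = 1/(25/8) = 8/25.
Endpoint x = 233/25: absolute convergence follows by limit comparison with Σ 1/n³.
Endpoint x = 217/25: the series is dominated by a constant times Σ 1/n³, which converges (p = 3 > 1).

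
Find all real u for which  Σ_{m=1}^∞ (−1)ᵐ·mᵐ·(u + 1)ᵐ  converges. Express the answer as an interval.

Root test: |a_m|^(1/m) = m → ∞.
Since the m-th root of |a_m| is unbounded, the series converges only at u = -1; R = 0.

{-1}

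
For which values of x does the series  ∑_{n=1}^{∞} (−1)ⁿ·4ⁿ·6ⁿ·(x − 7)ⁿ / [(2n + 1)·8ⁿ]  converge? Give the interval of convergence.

(20/3, 22/3]

The ratio of consecutive coefficients is [(2n + 1)/(2(n+1) + 1)] · 4·6/8 → 3.
Convergence for |x − 7| · 3 < 1, i.e. |x − 7| < 1/3. So R = 1/3.
Endpoint x = 22/3: an alternating series whose terms decrease to 0 in absolute value, so it converges by the Leibniz criterion.
When x = 20/3, comparison with the harmonic series Σ 1/n shows the series diverges.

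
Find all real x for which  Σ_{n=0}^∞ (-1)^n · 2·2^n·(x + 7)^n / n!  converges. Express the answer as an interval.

(−∞, ∞)

By the ratio test, |a_{n+1}/a_n| = 2/2 · 2 · 1/(n+1) → 0.
The ratio tends to 0 regardless of x, hence R = ∞.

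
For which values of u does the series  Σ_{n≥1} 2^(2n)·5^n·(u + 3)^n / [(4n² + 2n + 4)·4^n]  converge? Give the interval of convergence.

[-16/5, -14/5]

Apply the ratio test: |a_{n+1}| / |a_n| = [(4n² + 2n + 4)/(4(n+1)² + 2(n+1) + 4)] · 4·5/4, which tends to 5 as n → ∞.
Hence the series converges for |u + 3| < 1/(5) = 1/5, so the radius of convergence is 1/5.
At u = -14/5: the terms are on the order of 1/n², so the series converges absolutely by comparison with the p-series (p = 2 > 1).
At u = -16/5: absolute convergence follows by limit comparison with Σ 1/n².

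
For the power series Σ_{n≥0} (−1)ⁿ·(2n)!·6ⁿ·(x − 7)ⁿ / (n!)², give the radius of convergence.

R = 1/24

The ratio of consecutive coefficients is (2n+1)·(2n+2)/(n+1)² · 6 → 24.
Thus R = 1/(24) = 1/24.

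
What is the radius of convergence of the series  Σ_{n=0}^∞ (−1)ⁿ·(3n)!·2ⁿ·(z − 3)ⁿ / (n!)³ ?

Apply the ratio test: |a_{n+1}| / |a_n| = (3n+1)·(3n+2)·(3n+3)/(n+1)³ · 2, which tends to 54 as n → ∞.
Convergence for |z − 3| · 54 < 1, i.e. |z − 3| < 1/54. So R = 1/54.

R = 1/54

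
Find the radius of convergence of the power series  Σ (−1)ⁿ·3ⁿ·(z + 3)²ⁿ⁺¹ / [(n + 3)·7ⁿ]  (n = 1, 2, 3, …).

Apply the ratio test: |a_{n+1}| / |a_n| = [(n + 3)/((n+1) + 3)] · 3/7, which tends to 3/7 as n → ∞.
Since the exponent of (z + 3) increases by 2 each term, convergence requires |z + 3|² < 7/3, hence R = √21/3.

R = √21/3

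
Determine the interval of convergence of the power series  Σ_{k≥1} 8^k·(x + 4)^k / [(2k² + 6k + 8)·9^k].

[-41/8, -23/8]

The ratio of consecutive coefficients is [(2k² + 6k + 8)/(2(k+1)² + 6(k+1) + 8)] · 8/9 → 8/9.
Convergence for |x + 4| · 8/9 < 1, i.e. |x + 4| < 9/8. So R = 9/8.
At x = -23/8: the terms are on the order of 1/k², so the series converges absolutely by comparison with the p-series (p = 2 > 1).
Check x = -41/8: the series is dominated by a constant times Σ 1/k², which converges (p = 2 > 1).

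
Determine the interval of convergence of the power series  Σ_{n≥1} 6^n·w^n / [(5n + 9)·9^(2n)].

[-27/2, 27/2)

Ratio test: |a_{n+1}/a_n| = [(5n + 9)/(5(n+1) + 9)] · 6/81 → 2/27 as n → ∞.
Convergence for |w| · 2/27 < 1, i.e. |w| < 27/2. So R = 27/2.
When w = 27/2, comparison with the harmonic series Σ 1/n shows the series diverges.
Endpoint w = -27/2: the terms alternate in sign and decrease monotonically to 0 in absolute value (size ~ c/n), so the alternating series test gives convergence.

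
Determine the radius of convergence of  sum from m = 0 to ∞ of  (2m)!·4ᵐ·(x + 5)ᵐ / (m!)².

R = 1/16

By the ratio test, |a_{m+1}/a_m| = (2m+1)·(2m+2)/(m+1)² · 4 → 16.
Thus R = 1/(16) = 1/16.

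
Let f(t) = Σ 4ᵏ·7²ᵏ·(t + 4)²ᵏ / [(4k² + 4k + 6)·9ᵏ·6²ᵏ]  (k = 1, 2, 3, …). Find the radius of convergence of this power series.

R = 9/7

The ratio of consecutive coefficients is [(4k² + 4k + 6)/(4(k+1)² + 4(k+1) + 6)] · 4·49/(9·36) → 49/81.
Successive powers of (t + 4) differ by 2, so the series converges when |t + 4|² · 49/81 < 1, i.e. |t + 4| < √(81/49) = 9/7. So R = 9/7.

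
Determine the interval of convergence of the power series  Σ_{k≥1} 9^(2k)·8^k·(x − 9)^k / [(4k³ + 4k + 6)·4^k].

[1457/162, 1459/162]

Ratio test: |a_{k+1}/a_k| = [(4k³ + 4k + 6)/(4(k+1)³ + 4(k+1) + 6)] · 81·8/4 → 162 as k → ∞.
Convergence for |x − 9| · 162 < 1, i.e. |x − 9| < 1/162. So R = 1/162.
Endpoint x = 1459/162: the terms are on the order of 1/k³, so the series converges absolutely by comparison with the p-series (p = 3 > 1).
Check x = 1457/162: the terms are on the order of 1/k³, so the series converges absolutely by comparison with the p-series (p = 3 > 1).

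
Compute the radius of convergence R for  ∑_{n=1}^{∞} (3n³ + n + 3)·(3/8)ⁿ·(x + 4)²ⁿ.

R = 2√6/3

Ratio test: |a_{n+1}/a_n| = [(3(n+1)³ + (n+1) + 3)/(3n³ + n + 3)] · 3/8 → 3/8 as n → ∞.
Successive powers of (x + 4) differ by 2, so the series converges when |x + 4|² · 3/8 < 1, i.e. |x + 4| < √(8/3). So R = 2√6/3.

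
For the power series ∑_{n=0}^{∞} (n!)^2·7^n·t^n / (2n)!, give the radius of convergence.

Ratio test: |a_{n+1}/a_n| = (n+1)²/[(2n+1)·(2n+2)] · 7 → 7/4 as n → ∞.
Hence the series converges for |t| < 1/(7/4) = 4/7, so the radius of convergence is 4/7.

R = 4/7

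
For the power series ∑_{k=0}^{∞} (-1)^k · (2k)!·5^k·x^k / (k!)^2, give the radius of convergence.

Apply the ratio test: |a_{k+1}| / |a_k| = (2k+1)·(2k+2)/(k+1)² · 5, which tends to 20 as k → ∞.
Hence the series converges for |x| < 1/(20) = 1/20, so the radius of convergence is 1/20.

R = 1/20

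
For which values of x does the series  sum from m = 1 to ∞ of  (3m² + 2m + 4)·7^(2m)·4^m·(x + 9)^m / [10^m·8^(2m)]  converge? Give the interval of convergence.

By the ratio test, |a_{m+1}/a_m| = [(3(m+1)² + 2(m+1) + 4)/(3m² + 2m + 4)] · 49·4/(10·64) → 49/160.
Convergence for |x + 9| · 49/160 < 1, i.e. |x + 9| < 160/49. So R = 160/49.
At x = -281/49: the m-th term does not approach 0; divergence by the term test.
Check x = -601/49: the m-th term does not approach 0; divergence by the term test.

(-601/49, -281/49)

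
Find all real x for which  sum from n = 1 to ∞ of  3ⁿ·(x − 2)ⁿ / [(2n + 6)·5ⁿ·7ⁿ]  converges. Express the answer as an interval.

By the ratio test, |a_{n+1}/a_n| = [(2n + 6)/(2(n+1) + 6)] · 3/(5·7) → 3/35.
Hence the series converges for |x − 2| < 1/(3/35) = 35/3, so the radius of convergence is 35/3.
Check x = 41/3: comparison with the harmonic series Σ 1/n shows the series diverges.
Check x = -29/3: an alternating series whose terms decrease to 0 in absolute value, so it converges by the Leibniz criterion.

[-29/3, 41/3)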